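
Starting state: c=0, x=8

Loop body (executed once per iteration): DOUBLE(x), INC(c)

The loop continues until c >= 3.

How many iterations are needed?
3

Tracing iterations:
Initial: c=0, x=8
After iteration 1: c=1, x=16
After iteration 2: c=2, x=32
After iteration 3: c=3, x=64
c >= 3 now holds, so the loop exits after 3 iterations.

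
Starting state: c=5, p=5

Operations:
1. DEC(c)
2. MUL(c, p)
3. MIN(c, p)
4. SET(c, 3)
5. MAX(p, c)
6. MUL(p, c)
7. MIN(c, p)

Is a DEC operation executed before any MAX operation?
Yes

First DEC: step 1
First MAX: step 5
Since 1 < 5, DEC comes first.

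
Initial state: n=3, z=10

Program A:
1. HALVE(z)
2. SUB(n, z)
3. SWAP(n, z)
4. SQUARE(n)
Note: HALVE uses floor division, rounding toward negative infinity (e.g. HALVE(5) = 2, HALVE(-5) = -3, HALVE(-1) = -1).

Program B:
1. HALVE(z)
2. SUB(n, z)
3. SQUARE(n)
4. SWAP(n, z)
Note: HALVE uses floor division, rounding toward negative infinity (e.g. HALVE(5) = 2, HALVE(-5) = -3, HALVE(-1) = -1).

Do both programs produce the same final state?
No

Program A final state: n=25, z=-2
Program B final state: n=5, z=4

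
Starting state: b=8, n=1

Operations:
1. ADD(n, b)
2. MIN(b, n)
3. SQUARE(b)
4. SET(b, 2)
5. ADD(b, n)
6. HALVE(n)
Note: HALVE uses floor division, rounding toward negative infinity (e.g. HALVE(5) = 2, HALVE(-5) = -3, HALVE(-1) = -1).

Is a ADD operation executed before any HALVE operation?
Yes

First ADD: step 1
First HALVE: step 6
Since 1 < 6, ADD comes first.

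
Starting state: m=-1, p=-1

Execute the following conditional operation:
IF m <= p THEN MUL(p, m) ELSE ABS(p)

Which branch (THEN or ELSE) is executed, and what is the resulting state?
Branch: THEN, Final state: m=-1, p=1

Evaluating condition: m <= p
m = -1, p = -1
Condition is True, so THEN branch executes
After MUL(p, m): m=-1, p=1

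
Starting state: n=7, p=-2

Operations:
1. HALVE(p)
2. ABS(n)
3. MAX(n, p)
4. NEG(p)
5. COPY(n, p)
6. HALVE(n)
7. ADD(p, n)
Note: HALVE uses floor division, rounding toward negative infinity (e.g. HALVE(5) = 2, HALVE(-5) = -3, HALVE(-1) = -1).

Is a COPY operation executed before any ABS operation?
No

First COPY: step 5
First ABS: step 2
Since 5 > 2, ABS comes first.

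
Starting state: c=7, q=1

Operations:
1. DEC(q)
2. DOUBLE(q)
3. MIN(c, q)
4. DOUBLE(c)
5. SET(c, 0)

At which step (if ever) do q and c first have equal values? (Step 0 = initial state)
Step 3

q and c first become equal after step 3.

Comparing values at each step:
Initial: q=1, c=7
After step 1: q=0, c=7
After step 2: q=0, c=7
After step 3: q=0, c=0 ← equal!
After step 4: q=0, c=0 ← equal!
After step 5: q=0, c=0 ← equal!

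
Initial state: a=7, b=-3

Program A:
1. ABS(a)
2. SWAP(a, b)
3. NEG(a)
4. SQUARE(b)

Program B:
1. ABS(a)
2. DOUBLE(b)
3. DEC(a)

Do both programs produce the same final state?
No

Program A final state: a=3, b=49
Program B final state: a=6, b=-6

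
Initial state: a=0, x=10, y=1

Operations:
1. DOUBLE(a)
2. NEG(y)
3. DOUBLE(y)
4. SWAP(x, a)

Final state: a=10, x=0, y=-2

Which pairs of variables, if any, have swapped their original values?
(a, x)

Comparing initial and final values:
a: 0 → 10
x: 10 → 0
y: 1 → -2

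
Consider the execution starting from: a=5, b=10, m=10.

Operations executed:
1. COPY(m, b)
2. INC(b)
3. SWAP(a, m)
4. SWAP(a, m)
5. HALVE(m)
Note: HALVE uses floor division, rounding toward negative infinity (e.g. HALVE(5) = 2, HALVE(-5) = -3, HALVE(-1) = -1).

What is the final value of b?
b = 11

Tracing execution:
Step 1: COPY(m, b) → b = 10
Step 2: INC(b) → b = 11
Step 3: SWAP(a, m) → b = 11
Step 4: SWAP(a, m) → b = 11
Step 5: HALVE(m) → b = 11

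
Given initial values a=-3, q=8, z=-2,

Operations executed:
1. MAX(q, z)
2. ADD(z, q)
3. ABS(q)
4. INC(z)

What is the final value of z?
z = 7

Tracing execution:
Step 1: MAX(q, z) → z = -2
Step 2: ADD(z, q) → z = 6
Step 3: ABS(q) → z = 6
Step 4: INC(z) → z = 7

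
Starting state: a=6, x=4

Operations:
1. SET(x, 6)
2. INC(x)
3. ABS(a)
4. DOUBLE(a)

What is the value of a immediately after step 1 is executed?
a = 6

Tracing a through execution:
Initial: a = 6
After step 1 (SET(x, 6)): a = 6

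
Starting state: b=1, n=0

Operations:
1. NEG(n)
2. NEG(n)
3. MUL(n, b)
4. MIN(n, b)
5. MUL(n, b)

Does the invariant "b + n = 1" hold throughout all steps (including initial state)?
Yes

The invariant holds at every step.

State at each step:
Initial: b=1, n=0
After step 1: b=1, n=0
After step 2: b=1, n=0
After step 3: b=1, n=0
After step 4: b=1, n=0
After step 5: b=1, n=0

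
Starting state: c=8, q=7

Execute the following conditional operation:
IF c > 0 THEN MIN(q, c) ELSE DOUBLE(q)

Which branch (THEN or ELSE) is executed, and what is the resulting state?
Branch: THEN, Final state: c=8, q=7

Evaluating condition: c > 0
c = 8
Condition is True, so THEN branch executes
After MIN(q, c): c=8, q=7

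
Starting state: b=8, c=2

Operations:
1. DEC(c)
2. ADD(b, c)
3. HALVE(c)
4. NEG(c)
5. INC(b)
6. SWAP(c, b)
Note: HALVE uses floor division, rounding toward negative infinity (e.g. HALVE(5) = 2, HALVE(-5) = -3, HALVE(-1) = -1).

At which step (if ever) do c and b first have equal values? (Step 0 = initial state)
Never

c and b never become equal during execution.

Comparing values at each step:
Initial: c=2, b=8
After step 1: c=1, b=8
After step 2: c=1, b=9
After step 3: c=0, b=9
After step 4: c=0, b=9
After step 5: c=0, b=10
After step 6: c=10, b=0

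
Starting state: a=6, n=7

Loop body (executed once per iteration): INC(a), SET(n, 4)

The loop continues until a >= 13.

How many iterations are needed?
7

Tracing iterations:
Initial: a=6, n=7
After iteration 1: a=7, n=4
After iteration 2: a=8, n=4
After iteration 3: a=9, n=4
After iteration 4: a=10, n=4
After iteration 5: a=11, n=4
After iteration 6: a=12, n=4
After iteration 7: a=13, n=4
a >= 13 now holds, so the loop exits after 7 iterations.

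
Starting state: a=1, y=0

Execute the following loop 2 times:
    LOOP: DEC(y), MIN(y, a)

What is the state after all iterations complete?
a=1, y=-2

Iteration trace:
Start: a=1, y=0
After iteration 1: a=1, y=-1
After iteration 2: a=1, y=-2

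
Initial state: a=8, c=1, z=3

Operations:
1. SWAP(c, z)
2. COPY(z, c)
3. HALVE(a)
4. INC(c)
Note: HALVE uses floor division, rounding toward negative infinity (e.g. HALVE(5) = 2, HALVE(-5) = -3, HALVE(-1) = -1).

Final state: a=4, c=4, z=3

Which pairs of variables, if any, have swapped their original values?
None

Comparing initial and final values:
c: 1 → 4
a: 8 → 4
z: 3 → 3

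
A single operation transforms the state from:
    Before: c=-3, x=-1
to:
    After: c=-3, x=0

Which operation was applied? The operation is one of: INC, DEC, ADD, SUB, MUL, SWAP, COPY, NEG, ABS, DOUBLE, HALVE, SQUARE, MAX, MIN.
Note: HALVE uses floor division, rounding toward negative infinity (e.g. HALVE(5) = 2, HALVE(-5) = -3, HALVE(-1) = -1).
INC(x)

Analyzing the change:
Before: c=-3, x=-1
After: c=-3, x=0
Variable x changed from -1 to 0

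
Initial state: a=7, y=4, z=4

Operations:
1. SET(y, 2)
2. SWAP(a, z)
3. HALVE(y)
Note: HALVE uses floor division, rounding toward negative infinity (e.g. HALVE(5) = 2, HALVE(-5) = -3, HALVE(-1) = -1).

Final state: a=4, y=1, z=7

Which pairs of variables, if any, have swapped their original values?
(a, z)

Comparing initial and final values:
a: 7 → 4
y: 4 → 1
z: 4 → 7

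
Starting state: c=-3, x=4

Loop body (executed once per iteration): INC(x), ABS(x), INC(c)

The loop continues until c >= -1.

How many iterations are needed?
2

Tracing iterations:
Initial: c=-3, x=4
After iteration 1: c=-2, x=5
After iteration 2: c=-1, x=6
c >= -1 now holds, so the loop exits after 2 iterations.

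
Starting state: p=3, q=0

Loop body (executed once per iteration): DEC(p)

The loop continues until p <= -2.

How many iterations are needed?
5

Tracing iterations:
Initial: p=3, q=0
After iteration 1: p=2, q=0
After iteration 2: p=1, q=0
After iteration 3: p=0, q=0
After iteration 4: p=-1, q=0
After iteration 5: p=-2, q=0
p <= -2 now holds, so the loop exits after 5 iterations.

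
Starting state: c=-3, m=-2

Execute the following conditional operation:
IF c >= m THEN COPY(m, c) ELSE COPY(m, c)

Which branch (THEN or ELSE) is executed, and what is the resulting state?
Branch: ELSE, Final state: c=-3, m=-3

Evaluating condition: c >= m
c = -3, m = -2
Condition is False, so ELSE branch executes
After COPY(m, c): c=-3, m=-3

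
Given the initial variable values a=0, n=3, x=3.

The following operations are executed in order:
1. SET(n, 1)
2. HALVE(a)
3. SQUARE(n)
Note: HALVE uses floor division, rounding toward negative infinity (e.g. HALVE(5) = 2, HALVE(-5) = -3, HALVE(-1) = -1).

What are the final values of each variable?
{a: 0, n: 1, x: 3}

Step-by-step execution:
Initial: a=0, n=3, x=3
After step 1 (SET(n, 1)): a=0, n=1, x=3
After step 2 (HALVE(a)): a=0, n=1, x=3
After step 3 (SQUARE(n)): a=0, n=1, x=3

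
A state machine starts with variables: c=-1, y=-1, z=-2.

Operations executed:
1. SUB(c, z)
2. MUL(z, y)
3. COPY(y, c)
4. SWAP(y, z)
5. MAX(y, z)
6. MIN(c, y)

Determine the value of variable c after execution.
c = 1

Tracing execution:
Step 1: SUB(c, z) → c = 1
Step 2: MUL(z, y) → c = 1
Step 3: COPY(y, c) → c = 1
Step 4: SWAP(y, z) → c = 1
Step 5: MAX(y, z) → c = 1
Step 6: MIN(c, y) → c = 1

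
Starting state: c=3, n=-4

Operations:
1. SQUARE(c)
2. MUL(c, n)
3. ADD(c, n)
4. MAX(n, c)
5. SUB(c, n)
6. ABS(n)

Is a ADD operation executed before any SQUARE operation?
No

First ADD: step 3
First SQUARE: step 1
Since 3 > 1, SQUARE comes first.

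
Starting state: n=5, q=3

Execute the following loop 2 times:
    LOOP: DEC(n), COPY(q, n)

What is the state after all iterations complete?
n=3, q=3

Iteration trace:
Start: n=5, q=3
After iteration 1: n=4, q=4
After iteration 2: n=3, q=3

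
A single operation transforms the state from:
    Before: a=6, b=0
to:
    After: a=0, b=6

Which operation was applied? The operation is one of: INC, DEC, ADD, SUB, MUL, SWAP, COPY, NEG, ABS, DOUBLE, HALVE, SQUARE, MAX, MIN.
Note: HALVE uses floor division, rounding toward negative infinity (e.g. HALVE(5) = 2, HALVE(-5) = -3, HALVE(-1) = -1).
SWAP(b, a)

Analyzing the change:
Before: a=6, b=0
After: a=0, b=6
Variable b changed from 0 to 6
Variable a changed from 6 to 0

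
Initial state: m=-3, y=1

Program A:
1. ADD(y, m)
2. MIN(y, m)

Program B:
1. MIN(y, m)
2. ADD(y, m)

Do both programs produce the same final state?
No

Program A final state: m=-3, y=-3
Program B final state: m=-3, y=-6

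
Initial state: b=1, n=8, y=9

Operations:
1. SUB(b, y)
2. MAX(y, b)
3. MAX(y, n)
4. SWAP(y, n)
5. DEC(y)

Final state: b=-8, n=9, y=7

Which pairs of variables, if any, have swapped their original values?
None

Comparing initial and final values:
b: 1 → -8
n: 8 → 9
y: 9 → 7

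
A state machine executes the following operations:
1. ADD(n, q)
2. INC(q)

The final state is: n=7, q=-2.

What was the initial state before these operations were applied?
n=10, q=-3

Working backwards:
Final state: n=7, q=-2
Before step 2 (INC(q)): n=7, q=-3
Before step 1 (ADD(n, q)): n=10, q=-3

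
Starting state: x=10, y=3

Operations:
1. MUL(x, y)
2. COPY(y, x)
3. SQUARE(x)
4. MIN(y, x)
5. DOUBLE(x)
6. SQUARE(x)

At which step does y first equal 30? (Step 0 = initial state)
Step 2

Tracing y:
Initial: y = 3
After step 1: y = 3
After step 2: y = 30 ← first occurrence
After step 3: y = 30
After step 4: y = 30
After step 5: y = 30
After step 6: y = 30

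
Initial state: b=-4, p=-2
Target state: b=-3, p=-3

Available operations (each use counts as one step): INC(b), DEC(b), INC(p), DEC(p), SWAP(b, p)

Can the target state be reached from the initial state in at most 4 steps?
Yes

Path (2 steps): INC(b) → DEC(p)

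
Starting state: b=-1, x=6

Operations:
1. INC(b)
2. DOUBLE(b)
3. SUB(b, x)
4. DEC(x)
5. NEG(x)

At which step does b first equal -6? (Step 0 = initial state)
Step 3

Tracing b:
Initial: b = -1
After step 1: b = 0
After step 2: b = 0
After step 3: b = -6 ← first occurrence
After step 4: b = -6
After step 5: b = -6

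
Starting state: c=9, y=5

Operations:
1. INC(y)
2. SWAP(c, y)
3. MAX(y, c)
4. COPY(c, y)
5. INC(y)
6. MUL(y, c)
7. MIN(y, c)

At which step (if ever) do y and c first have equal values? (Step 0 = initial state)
Step 4

y and c first become equal after step 4.

Comparing values at each step:
Initial: y=5, c=9
After step 1: y=6, c=9
After step 2: y=9, c=6
After step 3: y=9, c=6
After step 4: y=9, c=9 ← equal!
After step 5: y=10, c=9
After step 6: y=90, c=9
After step 7: y=9, c=9 ← equal!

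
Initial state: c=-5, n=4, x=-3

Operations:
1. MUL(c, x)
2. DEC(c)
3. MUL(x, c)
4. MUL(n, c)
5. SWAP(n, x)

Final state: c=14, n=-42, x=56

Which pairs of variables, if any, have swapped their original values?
None

Comparing initial and final values:
x: -3 → 56
n: 4 → -42
c: -5 → 14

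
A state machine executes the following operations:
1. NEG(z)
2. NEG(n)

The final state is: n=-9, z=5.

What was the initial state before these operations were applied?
n=9, z=-5

Working backwards:
Final state: n=-9, z=5
Before step 2 (NEG(n)): n=9, z=5
Before step 1 (NEG(z)): n=9, z=-5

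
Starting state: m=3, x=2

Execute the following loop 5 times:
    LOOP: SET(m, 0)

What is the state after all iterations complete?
m=0, x=2

Iteration trace:
Start: m=3, x=2
After iteration 1: m=0, x=2
After iteration 2: m=0, x=2
After iteration 3: m=0, x=2
After iteration 4: m=0, x=2
After iteration 5: m=0, x=2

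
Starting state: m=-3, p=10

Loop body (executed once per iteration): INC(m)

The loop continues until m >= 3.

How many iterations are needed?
6

Tracing iterations:
Initial: m=-3, p=10
After iteration 1: m=-2, p=10
After iteration 2: m=-1, p=10
After iteration 3: m=0, p=10
After iteration 4: m=1, p=10
After iteration 5: m=2, p=10
After iteration 6: m=3, p=10
m >= 3 now holds, so the loop exits after 6 iterations.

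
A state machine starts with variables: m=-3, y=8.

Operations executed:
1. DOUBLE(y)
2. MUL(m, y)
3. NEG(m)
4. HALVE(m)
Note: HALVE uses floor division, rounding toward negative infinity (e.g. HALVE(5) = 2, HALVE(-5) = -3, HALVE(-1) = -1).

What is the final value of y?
y = 16

Tracing execution:
Step 1: DOUBLE(y) → y = 16
Step 2: MUL(m, y) → y = 16
Step 3: NEG(m) → y = 16
Step 4: HALVE(m) → y = 16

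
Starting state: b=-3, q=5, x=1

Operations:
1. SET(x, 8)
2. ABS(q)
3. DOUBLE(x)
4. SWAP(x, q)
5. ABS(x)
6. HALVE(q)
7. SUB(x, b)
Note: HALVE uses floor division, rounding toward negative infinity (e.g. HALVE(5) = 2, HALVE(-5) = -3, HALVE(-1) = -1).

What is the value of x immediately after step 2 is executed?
x = 8

Tracing x through execution:
Initial: x = 1
After step 1 (SET(x, 8)): x = 8
After step 2 (ABS(q)): x = 8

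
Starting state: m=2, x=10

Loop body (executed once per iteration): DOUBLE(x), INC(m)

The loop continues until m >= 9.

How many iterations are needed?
7

Tracing iterations:
Initial: m=2, x=10
After iteration 1: m=3, x=20
After iteration 2: m=4, x=40
After iteration 3: m=5, x=80
After iteration 4: m=6, x=160
After iteration 5: m=7, x=320
After iteration 6: m=8, x=640
After iteration 7: m=9, x=1280
m >= 9 now holds, so the loop exits after 7 iterations.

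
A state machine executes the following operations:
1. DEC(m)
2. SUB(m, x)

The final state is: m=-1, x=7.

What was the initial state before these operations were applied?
m=7, x=7

Working backwards:
Final state: m=-1, x=7
Before step 2 (SUB(m, x)): m=6, x=7
Before step 1 (DEC(m)): m=7, x=7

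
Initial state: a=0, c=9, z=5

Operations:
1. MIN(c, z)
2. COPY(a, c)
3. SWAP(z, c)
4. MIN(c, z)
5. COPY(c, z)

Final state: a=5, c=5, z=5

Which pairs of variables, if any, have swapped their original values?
None

Comparing initial and final values:
a: 0 → 5
z: 5 → 5
c: 9 → 5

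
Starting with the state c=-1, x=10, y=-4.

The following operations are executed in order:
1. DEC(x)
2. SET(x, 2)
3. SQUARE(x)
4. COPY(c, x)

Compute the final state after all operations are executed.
{c: 4, x: 4, y: -4}

Step-by-step execution:
Initial: c=-1, x=10, y=-4
After step 1 (DEC(x)): c=-1, x=9, y=-4
After step 2 (SET(x, 2)): c=-1, x=2, y=-4
After step 3 (SQUARE(x)): c=-1, x=4, y=-4
After step 4 (COPY(c, x)): c=4, x=4, y=-4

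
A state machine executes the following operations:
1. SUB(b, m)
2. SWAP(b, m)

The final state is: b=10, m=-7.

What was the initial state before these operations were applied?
b=3, m=10

Working backwards:
Final state: b=10, m=-7
Before step 2 (SWAP(b, m)): b=-7, m=10
Before step 1 (SUB(b, m)): b=3, m=10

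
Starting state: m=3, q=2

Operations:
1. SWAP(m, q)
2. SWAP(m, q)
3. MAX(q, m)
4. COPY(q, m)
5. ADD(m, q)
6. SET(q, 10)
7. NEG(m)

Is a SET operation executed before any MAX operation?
No

First SET: step 6
First MAX: step 3
Since 6 > 3, MAX comes first.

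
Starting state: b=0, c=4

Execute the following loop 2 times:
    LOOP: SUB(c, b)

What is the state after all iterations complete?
b=0, c=4

Iteration trace:
Start: b=0, c=4
After iteration 1: b=0, c=4
After iteration 2: b=0, c=4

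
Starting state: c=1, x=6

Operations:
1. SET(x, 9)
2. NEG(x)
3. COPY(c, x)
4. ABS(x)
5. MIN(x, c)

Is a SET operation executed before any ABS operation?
Yes

First SET: step 1
First ABS: step 4
Since 1 < 4, SET comes first.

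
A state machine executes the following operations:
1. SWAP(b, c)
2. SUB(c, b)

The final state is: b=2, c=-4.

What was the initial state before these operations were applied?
b=-2, c=2

Working backwards:
Final state: b=2, c=-4
Before step 2 (SUB(c, b)): b=2, c=-2
Before step 1 (SWAP(b, c)): b=-2, c=2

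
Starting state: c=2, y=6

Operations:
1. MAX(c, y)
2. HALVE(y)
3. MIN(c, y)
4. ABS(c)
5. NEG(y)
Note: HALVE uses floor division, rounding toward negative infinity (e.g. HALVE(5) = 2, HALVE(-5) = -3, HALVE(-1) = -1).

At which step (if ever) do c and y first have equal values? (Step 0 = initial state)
Step 1

c and y first become equal after step 1.

Comparing values at each step:
Initial: c=2, y=6
After step 1: c=6, y=6 ← equal!
After step 2: c=6, y=3
After step 3: c=3, y=3 ← equal!
After step 4: c=3, y=3 ← equal!
After step 5: c=3, y=-3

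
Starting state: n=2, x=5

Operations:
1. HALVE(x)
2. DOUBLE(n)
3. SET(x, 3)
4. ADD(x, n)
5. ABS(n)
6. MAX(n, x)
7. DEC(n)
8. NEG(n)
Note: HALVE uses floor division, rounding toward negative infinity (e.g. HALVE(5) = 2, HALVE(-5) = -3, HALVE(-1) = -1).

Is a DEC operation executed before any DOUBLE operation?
No

First DEC: step 7
First DOUBLE: step 2
Since 7 > 2, DOUBLE comes first.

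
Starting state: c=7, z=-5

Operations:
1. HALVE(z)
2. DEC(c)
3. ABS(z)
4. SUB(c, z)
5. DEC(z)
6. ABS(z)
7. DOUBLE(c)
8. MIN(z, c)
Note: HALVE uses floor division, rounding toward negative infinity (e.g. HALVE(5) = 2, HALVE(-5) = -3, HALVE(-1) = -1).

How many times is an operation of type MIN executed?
1

Counting MIN operations:
Step 8: MIN(z, c) ← MIN
Total: 1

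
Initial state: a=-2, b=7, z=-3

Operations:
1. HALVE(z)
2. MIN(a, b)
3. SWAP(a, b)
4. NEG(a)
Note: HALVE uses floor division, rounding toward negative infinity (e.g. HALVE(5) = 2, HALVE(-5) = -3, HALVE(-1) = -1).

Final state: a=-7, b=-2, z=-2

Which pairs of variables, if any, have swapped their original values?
None

Comparing initial and final values:
z: -3 → -2
a: -2 → -7
b: 7 → -2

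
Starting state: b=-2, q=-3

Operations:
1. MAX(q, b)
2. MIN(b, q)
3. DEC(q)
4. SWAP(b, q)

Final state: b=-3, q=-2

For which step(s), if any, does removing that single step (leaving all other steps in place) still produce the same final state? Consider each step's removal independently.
Step(s) 2

Testing removal of each single step:
Without step 1: final = b=-4, q=-3 (different)
Without step 2: final = b=-3, q=-2 (same)
Without step 3: final = b=-2, q=-2 (different)
Without step 4: final = b=-2, q=-3 (different)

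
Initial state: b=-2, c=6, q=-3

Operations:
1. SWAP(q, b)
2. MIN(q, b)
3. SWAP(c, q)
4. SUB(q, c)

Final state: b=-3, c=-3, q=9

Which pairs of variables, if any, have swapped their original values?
None

Comparing initial and final values:
q: -3 → 9
c: 6 → -3
b: -2 → -3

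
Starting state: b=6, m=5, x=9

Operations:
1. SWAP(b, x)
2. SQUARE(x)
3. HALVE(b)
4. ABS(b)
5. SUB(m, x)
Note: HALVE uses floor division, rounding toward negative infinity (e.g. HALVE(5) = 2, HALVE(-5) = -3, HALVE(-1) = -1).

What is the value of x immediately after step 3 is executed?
x = 36

Tracing x through execution:
Initial: x = 9
After step 1 (SWAP(b, x)): x = 6
After step 2 (SQUARE(x)): x = 36
After step 3 (HALVE(b)): x = 36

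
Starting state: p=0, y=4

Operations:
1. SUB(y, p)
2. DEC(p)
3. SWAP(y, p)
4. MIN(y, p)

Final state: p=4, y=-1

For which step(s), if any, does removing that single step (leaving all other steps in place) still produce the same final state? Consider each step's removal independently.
Step(s) 1, 4

Testing removal of each single step:
Without step 1: final = p=4, y=-1 (same)
Without step 2: final = p=4, y=0 (different)
Without step 3: final = p=-1, y=-1 (different)
Without step 4: final = p=4, y=-1 (same)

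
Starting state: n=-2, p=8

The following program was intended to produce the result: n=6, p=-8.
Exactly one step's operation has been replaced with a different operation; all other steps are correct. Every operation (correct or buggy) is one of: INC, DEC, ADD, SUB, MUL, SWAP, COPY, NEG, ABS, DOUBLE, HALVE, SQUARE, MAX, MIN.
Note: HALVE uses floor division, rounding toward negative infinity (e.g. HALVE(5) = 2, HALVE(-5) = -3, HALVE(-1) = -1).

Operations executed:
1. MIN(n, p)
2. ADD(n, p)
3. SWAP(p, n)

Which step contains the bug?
Step 3

Trace with buggy code:
Initial: n=-2, p=8
After step 1: n=-2, p=8
After step 2: n=6, p=8
After step 3: n=8, p=6
Actual final n=8, p=6 ≠ expected n=6, p=-8.
Step 3 is the only position where a single-operation replacement can produce the expected result.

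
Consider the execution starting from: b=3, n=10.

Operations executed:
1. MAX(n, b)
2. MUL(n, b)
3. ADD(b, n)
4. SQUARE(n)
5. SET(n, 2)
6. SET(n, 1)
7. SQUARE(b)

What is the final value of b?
b = 1089

Tracing execution:
Step 1: MAX(n, b) → b = 3
Step 2: MUL(n, b) → b = 3
Step 3: ADD(b, n) → b = 33
Step 4: SQUARE(n) → b = 33
Step 5: SET(n, 2) → b = 33
Step 6: SET(n, 1) → b = 33
Step 7: SQUARE(b) → b = 1089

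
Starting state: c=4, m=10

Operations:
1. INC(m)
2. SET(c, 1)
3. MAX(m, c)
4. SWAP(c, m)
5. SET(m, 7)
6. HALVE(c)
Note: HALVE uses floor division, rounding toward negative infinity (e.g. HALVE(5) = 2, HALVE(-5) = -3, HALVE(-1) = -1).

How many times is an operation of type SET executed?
2

Counting SET operations:
Step 2: SET(c, 1) ← SET
Step 5: SET(m, 7) ← SET
Total: 2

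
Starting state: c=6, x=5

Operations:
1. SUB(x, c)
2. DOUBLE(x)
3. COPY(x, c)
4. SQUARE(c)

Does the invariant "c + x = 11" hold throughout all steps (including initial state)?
No, violated after step 1

The invariant is violated after step 1.

State at each step:
Initial: c=6, x=5
After step 1: c=6, x=-1
After step 2: c=6, x=-2
After step 3: c=6, x=6
After step 4: c=36, x=6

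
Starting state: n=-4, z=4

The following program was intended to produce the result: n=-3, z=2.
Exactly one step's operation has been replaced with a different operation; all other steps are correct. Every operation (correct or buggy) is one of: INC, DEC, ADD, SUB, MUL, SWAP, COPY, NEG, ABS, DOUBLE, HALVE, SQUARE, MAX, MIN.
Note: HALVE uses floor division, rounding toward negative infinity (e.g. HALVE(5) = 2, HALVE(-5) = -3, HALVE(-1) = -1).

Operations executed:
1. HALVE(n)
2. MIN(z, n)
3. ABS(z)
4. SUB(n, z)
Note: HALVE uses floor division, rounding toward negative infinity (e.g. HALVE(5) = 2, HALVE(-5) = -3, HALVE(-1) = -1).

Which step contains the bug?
Step 4

Trace with buggy code:
Initial: n=-4, z=4
After step 1: n=-2, z=4
After step 2: n=-2, z=-2
After step 3: n=-2, z=2
After step 4: n=-4, z=2
Actual final n=-4, z=2 ≠ expected n=-3, z=2.
Step 4 is the only position where a single-operation replacement can produce the expected result.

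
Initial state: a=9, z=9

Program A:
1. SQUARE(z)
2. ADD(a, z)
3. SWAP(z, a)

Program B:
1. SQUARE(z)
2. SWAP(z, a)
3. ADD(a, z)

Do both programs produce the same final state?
No

Program A final state: a=81, z=90
Program B final state: a=90, z=9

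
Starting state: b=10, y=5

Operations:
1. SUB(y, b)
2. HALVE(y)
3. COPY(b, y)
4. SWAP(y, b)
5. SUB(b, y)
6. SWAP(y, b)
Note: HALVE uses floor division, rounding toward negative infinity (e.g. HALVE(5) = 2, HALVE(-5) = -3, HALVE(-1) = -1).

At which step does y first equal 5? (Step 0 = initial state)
Step 0

Tracing y:
Initial: y = 5 ← first occurrence
After step 1: y = -5
After step 2: y = -3
After step 3: y = -3
After step 4: y = -3
After step 5: y = -3
After step 6: y = 0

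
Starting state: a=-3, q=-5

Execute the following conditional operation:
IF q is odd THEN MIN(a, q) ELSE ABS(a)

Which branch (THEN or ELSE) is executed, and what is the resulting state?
Branch: THEN, Final state: a=-5, q=-5

Evaluating condition: q is odd
Condition is True, so THEN branch executes
After MIN(a, q): a=-5, q=-5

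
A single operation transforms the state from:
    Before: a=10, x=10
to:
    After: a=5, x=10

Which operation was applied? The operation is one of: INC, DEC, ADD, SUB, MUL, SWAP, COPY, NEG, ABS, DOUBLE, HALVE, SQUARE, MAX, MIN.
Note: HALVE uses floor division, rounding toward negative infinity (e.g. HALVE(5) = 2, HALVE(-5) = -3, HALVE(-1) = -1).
HALVE(a)

Analyzing the change:
Before: a=10, x=10
After: a=5, x=10
Variable a changed from 10 to 5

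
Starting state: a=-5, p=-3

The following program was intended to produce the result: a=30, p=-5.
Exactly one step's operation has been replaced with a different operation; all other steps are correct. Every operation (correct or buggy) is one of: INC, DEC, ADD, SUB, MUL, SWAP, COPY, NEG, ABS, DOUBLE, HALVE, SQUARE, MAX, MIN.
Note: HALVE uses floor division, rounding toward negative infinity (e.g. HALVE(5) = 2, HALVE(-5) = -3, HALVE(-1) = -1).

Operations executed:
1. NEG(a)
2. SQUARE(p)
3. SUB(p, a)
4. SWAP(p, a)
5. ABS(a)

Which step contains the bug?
Step 1

Trace with buggy code:
Initial: a=-5, p=-3
After step 1: a=5, p=-3
After step 2: a=5, p=9
After step 3: a=5, p=4
After step 4: a=4, p=5
After step 5: a=4, p=5
Actual final a=4, p=5 ≠ expected a=30, p=-5.
Step 1 is the only position where a single-operation replacement can produce the expected result.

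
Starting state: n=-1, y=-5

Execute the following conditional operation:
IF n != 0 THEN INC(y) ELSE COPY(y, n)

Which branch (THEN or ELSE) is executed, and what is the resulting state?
Branch: THEN, Final state: n=-1, y=-4

Evaluating condition: n != 0
n = -1
Condition is True, so THEN branch executes
After INC(y): n=-1, y=-4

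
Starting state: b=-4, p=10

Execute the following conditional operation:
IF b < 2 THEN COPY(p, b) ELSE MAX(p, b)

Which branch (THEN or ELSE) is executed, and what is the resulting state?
Branch: THEN, Final state: b=-4, p=-4

Evaluating condition: b < 2
b = -4
Condition is True, so THEN branch executes
After COPY(p, b): b=-4, p=-4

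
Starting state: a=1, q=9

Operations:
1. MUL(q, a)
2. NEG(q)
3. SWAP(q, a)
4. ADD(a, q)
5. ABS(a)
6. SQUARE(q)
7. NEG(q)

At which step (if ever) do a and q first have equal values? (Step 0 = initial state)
Never

a and q never become equal during execution.

Comparing values at each step:
Initial: a=1, q=9
After step 1: a=1, q=9
After step 2: a=1, q=-9
After step 3: a=-9, q=1
After step 4: a=-8, q=1
After step 5: a=8, q=1
After step 6: a=8, q=1
After step 7: a=8, q=-1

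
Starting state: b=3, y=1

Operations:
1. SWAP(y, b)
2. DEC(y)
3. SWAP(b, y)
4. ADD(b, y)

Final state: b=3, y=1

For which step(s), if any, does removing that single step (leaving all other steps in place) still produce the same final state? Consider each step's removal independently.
None - removing any single step changes the final result

Testing removal of each single step:
Without step 1: final = b=3, y=3 (different)
Without step 2: final = b=4, y=1 (different)
Without step 3: final = b=3, y=2 (different)
Without step 4: final = b=2, y=1 (different)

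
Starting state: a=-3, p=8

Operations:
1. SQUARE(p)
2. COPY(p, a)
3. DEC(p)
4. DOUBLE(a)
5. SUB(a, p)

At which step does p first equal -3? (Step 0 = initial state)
Step 2

Tracing p:
Initial: p = 8
After step 1: p = 64
After step 2: p = -3 ← first occurrence
After step 3: p = -4
After step 4: p = -4
After step 5: p = -4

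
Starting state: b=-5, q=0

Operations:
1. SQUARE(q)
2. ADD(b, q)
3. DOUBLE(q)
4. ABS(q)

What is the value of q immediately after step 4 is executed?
q = 0

Tracing q through execution:
Initial: q = 0
After step 1 (SQUARE(q)): q = 0
After step 2 (ADD(b, q)): q = 0
After step 3 (DOUBLE(q)): q = 0
After step 4 (ABS(q)): q = 0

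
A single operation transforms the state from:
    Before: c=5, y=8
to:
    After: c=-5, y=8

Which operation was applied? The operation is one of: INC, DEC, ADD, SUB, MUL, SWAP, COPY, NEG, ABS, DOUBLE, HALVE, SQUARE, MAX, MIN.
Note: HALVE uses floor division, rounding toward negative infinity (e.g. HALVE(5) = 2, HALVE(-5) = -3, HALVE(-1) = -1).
NEG(c)

Analyzing the change:
Before: c=5, y=8
After: c=-5, y=8
Variable c changed from 5 to -5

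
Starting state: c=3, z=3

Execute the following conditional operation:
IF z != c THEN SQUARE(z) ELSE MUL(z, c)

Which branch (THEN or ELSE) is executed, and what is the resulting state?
Branch: ELSE, Final state: c=3, z=9

Evaluating condition: z != c
z = 3, c = 3
Condition is False, so ELSE branch executes
After MUL(z, c): c=3, z=9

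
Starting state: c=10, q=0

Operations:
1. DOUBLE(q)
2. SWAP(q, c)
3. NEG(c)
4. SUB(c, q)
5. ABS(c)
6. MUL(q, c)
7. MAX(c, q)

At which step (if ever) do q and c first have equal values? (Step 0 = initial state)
Step 5

q and c first become equal after step 5.

Comparing values at each step:
Initial: q=0, c=10
After step 1: q=0, c=10
After step 2: q=10, c=0
After step 3: q=10, c=0
After step 4: q=10, c=-10
After step 5: q=10, c=10 ← equal!
After step 6: q=100, c=10
After step 7: q=100, c=100 ← equal!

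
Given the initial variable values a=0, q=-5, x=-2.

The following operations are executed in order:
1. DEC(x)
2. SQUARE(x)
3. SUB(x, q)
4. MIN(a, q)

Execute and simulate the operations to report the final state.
{a: -5, q: -5, x: 14}

Step-by-step execution:
Initial: a=0, q=-5, x=-2
After step 1 (DEC(x)): a=0, q=-5, x=-3
After step 2 (SQUARE(x)): a=0, q=-5, x=9
After step 3 (SUB(x, q)): a=0, q=-5, x=14
After step 4 (MIN(a, q)): a=-5, q=-5, x=14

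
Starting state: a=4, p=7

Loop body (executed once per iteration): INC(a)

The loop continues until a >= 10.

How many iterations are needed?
6

Tracing iterations:
Initial: a=4, p=7
After iteration 1: a=5, p=7
After iteration 2: a=6, p=7
After iteration 3: a=7, p=7
After iteration 4: a=8, p=7
After iteration 5: a=9, p=7
After iteration 6: a=10, p=7
a >= 10 now holds, so the loop exits after 6 iterations.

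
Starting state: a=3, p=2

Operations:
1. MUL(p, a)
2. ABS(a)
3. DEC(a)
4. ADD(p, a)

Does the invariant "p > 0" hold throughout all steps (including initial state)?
Yes

The invariant holds at every step.

State at each step:
Initial: a=3, p=2
After step 1: a=3, p=6
After step 2: a=3, p=6
After step 3: a=2, p=6
After step 4: a=2, p=8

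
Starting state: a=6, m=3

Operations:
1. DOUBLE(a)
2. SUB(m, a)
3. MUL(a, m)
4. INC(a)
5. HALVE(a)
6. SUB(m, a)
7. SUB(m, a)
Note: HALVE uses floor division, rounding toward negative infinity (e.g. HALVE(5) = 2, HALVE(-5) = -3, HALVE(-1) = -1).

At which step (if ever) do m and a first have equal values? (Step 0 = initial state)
Never

m and a never become equal during execution.

Comparing values at each step:
Initial: m=3, a=6
After step 1: m=3, a=12
After step 2: m=-9, a=12
After step 3: m=-9, a=-108
After step 4: m=-9, a=-107
After step 5: m=-9, a=-54
After step 6: m=45, a=-54
After step 7: m=99, a=-54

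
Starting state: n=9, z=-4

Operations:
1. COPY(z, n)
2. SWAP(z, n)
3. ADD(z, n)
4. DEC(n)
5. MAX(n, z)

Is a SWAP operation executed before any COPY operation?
No

First SWAP: step 2
First COPY: step 1
Since 2 > 1, COPY comes first.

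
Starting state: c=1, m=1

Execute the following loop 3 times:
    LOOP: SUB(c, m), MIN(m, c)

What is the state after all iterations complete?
c=0, m=0

Iteration trace:
Start: c=1, m=1
After iteration 1: c=0, m=0
After iteration 2: c=0, m=0
After iteration 3: c=0, m=0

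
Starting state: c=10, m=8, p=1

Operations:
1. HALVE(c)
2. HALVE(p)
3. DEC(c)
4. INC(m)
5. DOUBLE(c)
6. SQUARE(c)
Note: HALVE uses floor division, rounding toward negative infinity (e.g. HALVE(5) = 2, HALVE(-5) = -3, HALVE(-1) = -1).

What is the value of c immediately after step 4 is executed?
c = 4

Tracing c through execution:
Initial: c = 10
After step 1 (HALVE(c)): c = 5
After step 2 (HALVE(p)): c = 5
After step 3 (DEC(c)): c = 4
After step 4 (INC(m)): c = 4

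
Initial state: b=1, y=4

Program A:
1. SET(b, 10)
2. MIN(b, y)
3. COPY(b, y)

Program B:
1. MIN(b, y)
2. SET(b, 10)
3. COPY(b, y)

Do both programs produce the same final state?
Yes

Program A final state: b=4, y=4
Program B final state: b=4, y=4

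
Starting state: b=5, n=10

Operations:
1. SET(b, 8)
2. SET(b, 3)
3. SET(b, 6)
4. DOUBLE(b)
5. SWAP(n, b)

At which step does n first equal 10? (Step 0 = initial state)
Step 0

Tracing n:
Initial: n = 10 ← first occurrence
After step 1: n = 10
After step 2: n = 10
After step 3: n = 10
After step 4: n = 10
After step 5: n = 12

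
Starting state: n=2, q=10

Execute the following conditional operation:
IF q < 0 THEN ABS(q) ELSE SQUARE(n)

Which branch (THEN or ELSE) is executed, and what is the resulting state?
Branch: ELSE, Final state: n=4, q=10

Evaluating condition: q < 0
q = 10
Condition is False, so ELSE branch executes
After SQUARE(n): n=4, q=10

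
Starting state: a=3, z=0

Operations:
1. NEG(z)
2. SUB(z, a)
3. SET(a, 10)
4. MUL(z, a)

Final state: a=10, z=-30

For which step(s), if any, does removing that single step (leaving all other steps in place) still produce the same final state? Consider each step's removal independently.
Step(s) 1

Testing removal of each single step:
Without step 1: final = a=10, z=-30 (same)
Without step 2: final = a=10, z=0 (different)
Without step 3: final = a=3, z=-9 (different)
Without step 4: final = a=10, z=-3 (different)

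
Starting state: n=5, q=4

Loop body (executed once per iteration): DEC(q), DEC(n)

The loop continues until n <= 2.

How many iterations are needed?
3

Tracing iterations:
Initial: n=5, q=4
After iteration 1: n=4, q=3
After iteration 2: n=3, q=2
After iteration 3: n=2, q=1
n <= 2 now holds, so the loop exits after 3 iterations.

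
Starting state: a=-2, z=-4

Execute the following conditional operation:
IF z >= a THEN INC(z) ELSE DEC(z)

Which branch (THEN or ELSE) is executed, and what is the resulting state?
Branch: ELSE, Final state: a=-2, z=-5

Evaluating condition: z >= a
z = -4, a = -2
Condition is False, so ELSE branch executes
After DEC(z): a=-2, z=-5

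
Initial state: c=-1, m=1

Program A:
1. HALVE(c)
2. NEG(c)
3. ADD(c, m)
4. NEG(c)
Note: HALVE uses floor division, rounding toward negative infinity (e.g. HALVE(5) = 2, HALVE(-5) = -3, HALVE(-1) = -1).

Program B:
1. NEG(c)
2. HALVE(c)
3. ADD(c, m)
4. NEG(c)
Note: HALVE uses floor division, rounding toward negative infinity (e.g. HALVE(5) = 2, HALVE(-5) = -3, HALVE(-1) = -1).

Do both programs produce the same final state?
No

Program A final state: c=-2, m=1
Program B final state: c=-1, m=1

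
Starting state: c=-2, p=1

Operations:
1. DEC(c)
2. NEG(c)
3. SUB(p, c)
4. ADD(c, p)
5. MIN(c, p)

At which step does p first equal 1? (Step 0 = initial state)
Step 0

Tracing p:
Initial: p = 1 ← first occurrence
After step 1: p = 1
After step 2: p = 1
After step 3: p = -2
After step 4: p = -2
After step 5: p = -2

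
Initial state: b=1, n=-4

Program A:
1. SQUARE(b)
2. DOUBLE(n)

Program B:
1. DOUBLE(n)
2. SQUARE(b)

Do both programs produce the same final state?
Yes

Program A final state: b=1, n=-8
Program B final state: b=1, n=-8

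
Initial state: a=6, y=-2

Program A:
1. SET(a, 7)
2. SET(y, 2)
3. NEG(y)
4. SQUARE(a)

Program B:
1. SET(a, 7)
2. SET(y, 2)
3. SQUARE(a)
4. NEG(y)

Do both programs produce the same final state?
Yes

Program A final state: a=49, y=-2
Program B final state: a=49, y=-2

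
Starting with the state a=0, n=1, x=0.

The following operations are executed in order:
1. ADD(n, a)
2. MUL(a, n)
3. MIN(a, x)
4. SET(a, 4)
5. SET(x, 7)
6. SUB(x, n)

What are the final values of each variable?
{a: 4, n: 1, x: 6}

Step-by-step execution:
Initial: a=0, n=1, x=0
After step 1 (ADD(n, a)): a=0, n=1, x=0
After step 2 (MUL(a, n)): a=0, n=1, x=0
After step 3 (MIN(a, x)): a=0, n=1, x=0
After step 4 (SET(a, 4)): a=4, n=1, x=0
After step 5 (SET(x, 7)): a=4, n=1, x=7
After step 6 (SUB(x, n)): a=4, n=1, x=6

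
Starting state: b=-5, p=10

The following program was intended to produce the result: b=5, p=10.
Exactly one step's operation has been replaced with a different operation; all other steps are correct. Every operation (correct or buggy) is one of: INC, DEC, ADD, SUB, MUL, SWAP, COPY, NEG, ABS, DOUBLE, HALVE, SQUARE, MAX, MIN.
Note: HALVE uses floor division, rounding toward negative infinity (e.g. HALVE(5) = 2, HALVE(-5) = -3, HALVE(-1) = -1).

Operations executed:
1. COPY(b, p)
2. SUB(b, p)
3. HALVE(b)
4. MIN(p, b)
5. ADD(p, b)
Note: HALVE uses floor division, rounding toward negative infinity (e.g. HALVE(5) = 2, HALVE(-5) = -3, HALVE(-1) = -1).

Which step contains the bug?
Step 2

Trace with buggy code:
Initial: b=-5, p=10
After step 1: b=10, p=10
After step 2: b=0, p=10
After step 3: b=0, p=10
After step 4: b=0, p=0
After step 5: b=0, p=0
Actual final b=0, p=0 ≠ expected b=5, p=10.
Step 2 is the only position where a single-operation replacement can produce the expected result.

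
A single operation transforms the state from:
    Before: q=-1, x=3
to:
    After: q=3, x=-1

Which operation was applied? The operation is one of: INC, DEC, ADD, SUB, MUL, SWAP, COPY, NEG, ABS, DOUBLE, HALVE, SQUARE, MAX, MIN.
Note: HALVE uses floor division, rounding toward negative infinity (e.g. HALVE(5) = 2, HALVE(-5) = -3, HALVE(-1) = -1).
SWAP(q, x)

Analyzing the change:
Before: q=-1, x=3
After: q=3, x=-1
Variable q changed from -1 to 3
Variable x changed from 3 to -1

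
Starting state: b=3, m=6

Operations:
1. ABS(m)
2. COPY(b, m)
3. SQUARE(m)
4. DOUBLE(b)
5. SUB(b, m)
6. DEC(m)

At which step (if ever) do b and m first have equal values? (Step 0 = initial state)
Step 2

b and m first become equal after step 2.

Comparing values at each step:
Initial: b=3, m=6
After step 1: b=3, m=6
After step 2: b=6, m=6 ← equal!
After step 3: b=6, m=36
After step 4: b=12, m=36
After step 5: b=-24, m=36
After step 6: b=-24, m=35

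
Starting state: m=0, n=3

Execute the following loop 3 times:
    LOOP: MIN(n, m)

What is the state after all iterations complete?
m=0, n=0

Iteration trace:
Start: m=0, n=3
After iteration 1: m=0, n=0
After iteration 2: m=0, n=0
After iteration 3: m=0, n=0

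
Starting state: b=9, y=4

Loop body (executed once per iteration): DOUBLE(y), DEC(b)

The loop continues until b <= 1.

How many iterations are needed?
8

Tracing iterations:
Initial: b=9, y=4
After iteration 1: b=8, y=8
After iteration 2: b=7, y=16
After iteration 3: b=6, y=32
After iteration 4: b=5, y=64
After iteration 5: b=4, y=128
After iteration 6: b=3, y=256
After iteration 7: b=2, y=512
After iteration 8: b=1, y=1024
b <= 1 now holds, so the loop exits after 8 iterations.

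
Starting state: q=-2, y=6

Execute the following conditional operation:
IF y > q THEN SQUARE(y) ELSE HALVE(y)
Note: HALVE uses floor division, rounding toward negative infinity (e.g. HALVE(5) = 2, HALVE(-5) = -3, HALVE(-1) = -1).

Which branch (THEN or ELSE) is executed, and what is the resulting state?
Branch: THEN, Final state: q=-2, y=36

Evaluating condition: y > q
y = 6, q = -2
Condition is True, so THEN branch executes
After SQUARE(y): q=-2, y=36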